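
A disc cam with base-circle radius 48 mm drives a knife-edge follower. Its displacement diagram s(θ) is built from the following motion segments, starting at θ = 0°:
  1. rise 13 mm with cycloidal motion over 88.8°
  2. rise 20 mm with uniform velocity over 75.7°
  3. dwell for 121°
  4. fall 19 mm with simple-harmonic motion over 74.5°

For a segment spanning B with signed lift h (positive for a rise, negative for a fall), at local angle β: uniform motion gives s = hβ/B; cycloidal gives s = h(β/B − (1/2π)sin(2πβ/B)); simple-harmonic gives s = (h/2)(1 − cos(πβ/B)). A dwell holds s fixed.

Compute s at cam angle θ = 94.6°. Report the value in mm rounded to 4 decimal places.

seg 1 [0°–88.8°] cycloidal, h=13: full span → s += 13 → s = 13.0000
seg 2 [88.8°–164.5°] uniform, h=20: θ=94.6° here. β=5.8, B=75.7. 20·5.8/75.7 = 1.5324 → s = 14.5324

14.5324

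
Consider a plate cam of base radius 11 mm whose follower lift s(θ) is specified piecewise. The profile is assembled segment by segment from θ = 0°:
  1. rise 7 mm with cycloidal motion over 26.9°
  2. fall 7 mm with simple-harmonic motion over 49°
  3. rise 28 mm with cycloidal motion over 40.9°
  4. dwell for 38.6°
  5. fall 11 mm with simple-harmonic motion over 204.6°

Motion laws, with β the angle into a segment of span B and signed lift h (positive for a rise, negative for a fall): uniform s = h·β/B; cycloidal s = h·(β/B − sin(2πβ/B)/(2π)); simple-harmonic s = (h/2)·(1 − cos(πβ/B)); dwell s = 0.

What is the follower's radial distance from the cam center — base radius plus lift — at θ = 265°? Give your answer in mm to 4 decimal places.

seg 1 [0°–26.9°] cycloidal, h=7: full span → s += 7 → s = 7.0000
seg 2 [26.9°–75.9°] simple-harmonic, h=-7: full span → s += -7 → s = 0.0000
seg 3 [75.9°–116.8°] cycloidal, h=28: full span → s += 28 → s = 28.0000
seg 4 [116.8°–155.4°] dwell: s stays 28.0000
seg 5 [155.4°–360°] simple-harmonic, h=-11: θ=265° here. β=109.6, B=204.6. -11/2·(1 − cos(π·0.5357)) = -6.1152 → s = 21.8848
radial distance = base radius + s = 11 + 21.8848 = 32.8848

32.8848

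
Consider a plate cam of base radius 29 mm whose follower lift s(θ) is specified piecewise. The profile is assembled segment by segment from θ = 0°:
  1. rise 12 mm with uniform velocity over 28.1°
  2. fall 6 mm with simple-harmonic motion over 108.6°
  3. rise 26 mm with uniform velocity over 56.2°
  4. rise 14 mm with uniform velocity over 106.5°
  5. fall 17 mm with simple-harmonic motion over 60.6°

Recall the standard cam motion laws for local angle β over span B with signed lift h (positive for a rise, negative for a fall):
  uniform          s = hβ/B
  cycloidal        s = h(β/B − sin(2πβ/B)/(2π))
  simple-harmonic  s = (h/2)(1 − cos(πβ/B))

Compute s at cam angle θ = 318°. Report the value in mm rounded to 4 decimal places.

seg 1 [0°–28.1°] uniform, h=12: full span → s += 12 → s = 12.0000
seg 2 [28.1°–136.7°] simple-harmonic, h=-6: full span → s += -6 → s = 6.0000
seg 3 [136.7°–192.9°] uniform, h=26: full span → s += 26 → s = 32.0000
seg 4 [192.9°–299.4°] uniform, h=14: full span → s += 14 → s = 46.0000
seg 5 [299.4°–360°] simple-harmonic, h=-17: θ=318° here. β=18.6, B=60.6. -17/2·(1 − cos(π·0.3069)) = -3.6547 → s = 42.3453

42.3453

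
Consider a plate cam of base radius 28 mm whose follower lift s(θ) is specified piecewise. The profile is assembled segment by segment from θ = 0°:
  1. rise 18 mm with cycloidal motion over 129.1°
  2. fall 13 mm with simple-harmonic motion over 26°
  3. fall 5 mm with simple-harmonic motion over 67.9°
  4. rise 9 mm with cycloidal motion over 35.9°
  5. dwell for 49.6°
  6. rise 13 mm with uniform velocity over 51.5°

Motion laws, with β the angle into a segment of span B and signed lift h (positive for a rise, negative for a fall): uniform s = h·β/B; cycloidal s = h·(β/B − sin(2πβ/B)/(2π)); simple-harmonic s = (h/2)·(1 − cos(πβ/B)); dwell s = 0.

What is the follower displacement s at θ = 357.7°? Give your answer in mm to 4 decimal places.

seg 1 [0°–129.1°] cycloidal, h=18: full span → s += 18 → s = 18.0000
seg 2 [129.1°–155.1°] simple-harmonic, h=-13: full span → s += -13 → s = 5.0000
seg 3 [155.1°–223°] simple-harmonic, h=-5: full span → s += -5 → s = 0.0000
seg 4 [223°–258.9°] cycloidal, h=9: full span → s += 9 → s = 9.0000
seg 5 [258.9°–308.5°] dwell: s stays 9.0000
seg 6 [308.5°–360°] uniform, h=13: θ=357.7° here. β=49.2, B=51.5. 13·49.2/51.5 = 12.4194 → s = 21.4194

21.4194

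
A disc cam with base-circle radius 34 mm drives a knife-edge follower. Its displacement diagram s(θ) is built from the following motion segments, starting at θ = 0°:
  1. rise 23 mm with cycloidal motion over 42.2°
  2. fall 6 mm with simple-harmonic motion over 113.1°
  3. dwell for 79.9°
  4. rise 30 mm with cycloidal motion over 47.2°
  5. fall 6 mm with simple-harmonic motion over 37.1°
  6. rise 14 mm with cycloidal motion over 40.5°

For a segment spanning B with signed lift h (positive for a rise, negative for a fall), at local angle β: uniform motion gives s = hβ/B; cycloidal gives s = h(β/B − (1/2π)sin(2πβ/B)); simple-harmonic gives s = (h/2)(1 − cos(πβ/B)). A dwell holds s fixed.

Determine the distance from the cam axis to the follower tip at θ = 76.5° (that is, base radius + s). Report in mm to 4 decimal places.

seg 1 [0°–42.2°] cycloidal, h=23: full span → s += 23 → s = 23.0000
seg 2 [42.2°–155.3°] simple-harmonic, h=-6: θ=76.5° here. β=34.3, B=113.1. -6/2·(1 − cos(π·0.3033)) = -1.2617 → s = 21.7383
radial distance = base radius + s = 34 + 21.7383 = 55.7383

55.7383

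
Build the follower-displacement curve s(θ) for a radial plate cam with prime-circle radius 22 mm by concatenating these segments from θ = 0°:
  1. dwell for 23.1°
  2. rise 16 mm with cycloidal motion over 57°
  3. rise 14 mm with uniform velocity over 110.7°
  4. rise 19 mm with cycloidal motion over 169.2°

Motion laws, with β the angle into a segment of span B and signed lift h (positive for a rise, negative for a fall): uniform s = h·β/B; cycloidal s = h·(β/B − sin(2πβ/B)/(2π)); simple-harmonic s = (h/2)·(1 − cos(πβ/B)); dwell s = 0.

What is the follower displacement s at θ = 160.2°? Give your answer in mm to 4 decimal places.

seg 1 [0°–23.1°] dwell: s stays 0.0000
seg 2 [23.1°–80.1°] cycloidal, h=16: full span → s += 16 → s = 16.0000
seg 3 [80.1°–190.8°] uniform, h=14: θ=160.2° here. β=80.1, B=110.7. 14·80.1/110.7 = 10.1301 → s = 26.1301

26.1301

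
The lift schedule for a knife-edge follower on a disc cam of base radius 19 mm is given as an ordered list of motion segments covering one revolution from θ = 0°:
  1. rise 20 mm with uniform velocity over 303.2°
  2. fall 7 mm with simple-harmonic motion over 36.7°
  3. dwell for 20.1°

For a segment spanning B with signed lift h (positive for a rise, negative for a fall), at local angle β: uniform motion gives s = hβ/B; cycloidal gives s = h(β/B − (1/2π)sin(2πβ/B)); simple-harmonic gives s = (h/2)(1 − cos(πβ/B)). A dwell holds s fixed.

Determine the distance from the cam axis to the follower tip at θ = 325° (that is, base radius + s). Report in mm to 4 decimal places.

seg 1 [0°–303.2°] uniform, h=20: full span → s += 20 → s = 20.0000
seg 2 [303.2°–339.9°] simple-harmonic, h=-7: θ=325° here. β=21.8, B=36.7. -7/2·(1 − cos(π·0.5940)) = -4.5187 → s = 15.4813
radial distance = base radius + s = 19 + 15.4813 = 34.4813

34.4813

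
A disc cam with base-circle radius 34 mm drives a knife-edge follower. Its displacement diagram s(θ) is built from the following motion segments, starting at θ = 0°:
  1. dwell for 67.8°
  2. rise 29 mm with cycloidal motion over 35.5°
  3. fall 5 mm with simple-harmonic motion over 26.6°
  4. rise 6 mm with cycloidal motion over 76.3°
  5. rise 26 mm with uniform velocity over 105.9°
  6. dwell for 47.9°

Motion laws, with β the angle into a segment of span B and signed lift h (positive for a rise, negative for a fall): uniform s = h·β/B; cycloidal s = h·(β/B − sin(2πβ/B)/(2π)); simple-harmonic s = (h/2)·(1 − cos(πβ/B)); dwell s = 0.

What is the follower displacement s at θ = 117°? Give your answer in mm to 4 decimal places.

seg 1 [0°–67.8°] dwell: s stays 0.0000
seg 2 [67.8°–103.3°] cycloidal, h=29: full span → s += 29 → s = 29.0000
seg 3 [103.3°–129.9°] simple-harmonic, h=-5: θ=117° here. β=13.7, B=26.6. -5/2·(1 − cos(π·0.5150)) = -2.6181 → s = 26.3819

26.3819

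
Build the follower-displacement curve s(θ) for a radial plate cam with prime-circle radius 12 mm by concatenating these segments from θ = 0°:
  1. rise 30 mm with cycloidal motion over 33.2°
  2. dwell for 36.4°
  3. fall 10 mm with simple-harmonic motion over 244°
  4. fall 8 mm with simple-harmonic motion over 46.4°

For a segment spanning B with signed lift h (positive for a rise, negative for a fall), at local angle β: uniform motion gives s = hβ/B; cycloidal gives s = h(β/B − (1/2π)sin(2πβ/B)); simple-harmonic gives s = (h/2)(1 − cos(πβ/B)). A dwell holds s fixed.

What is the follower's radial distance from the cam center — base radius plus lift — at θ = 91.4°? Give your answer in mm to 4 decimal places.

seg 1 [0°–33.2°] cycloidal, h=30: full span → s += 30 → s = 30.0000
seg 2 [33.2°–69.6°] dwell: s stays 30.0000
seg 3 [69.6°–313.6°] simple-harmonic, h=-10: θ=91.4° here. β=21.8, B=244. -10/2·(1 − cos(π·0.0893)) = -0.1957 → s = 29.8043
radial distance = base radius + s = 12 + 29.8043 = 41.8043

41.8043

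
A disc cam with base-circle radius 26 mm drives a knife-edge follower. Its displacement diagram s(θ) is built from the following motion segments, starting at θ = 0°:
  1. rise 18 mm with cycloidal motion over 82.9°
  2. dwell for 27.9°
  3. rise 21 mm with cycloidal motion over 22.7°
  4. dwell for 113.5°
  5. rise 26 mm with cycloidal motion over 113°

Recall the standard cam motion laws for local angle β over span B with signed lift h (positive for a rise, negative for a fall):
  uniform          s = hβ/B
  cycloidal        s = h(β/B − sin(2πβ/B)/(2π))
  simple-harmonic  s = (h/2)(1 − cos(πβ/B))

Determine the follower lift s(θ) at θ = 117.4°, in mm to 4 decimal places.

seg 1 [0°–82.9°] cycloidal, h=18: full span → s += 18 → s = 18.0000
seg 2 [82.9°–110.8°] dwell: s stays 18.0000
seg 3 [110.8°–133.5°] cycloidal, h=21: θ=117.4° here. β=6.6, B=22.7. 21·(0.2907 − sin(2π·0.2907)/(2π)) = 2.8724 → s = 20.8724

20.8724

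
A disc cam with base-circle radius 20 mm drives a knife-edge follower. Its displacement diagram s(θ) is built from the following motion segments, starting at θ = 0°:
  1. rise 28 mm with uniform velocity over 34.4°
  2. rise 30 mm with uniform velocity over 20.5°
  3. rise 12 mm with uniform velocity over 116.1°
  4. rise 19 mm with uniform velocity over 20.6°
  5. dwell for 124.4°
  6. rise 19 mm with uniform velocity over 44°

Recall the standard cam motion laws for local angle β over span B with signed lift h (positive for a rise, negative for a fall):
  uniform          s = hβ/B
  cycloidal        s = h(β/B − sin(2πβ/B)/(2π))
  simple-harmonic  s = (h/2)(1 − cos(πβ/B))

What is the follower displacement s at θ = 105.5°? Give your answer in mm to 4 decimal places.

seg 1 [0°–34.4°] uniform, h=28: full span → s += 28 → s = 28.0000
seg 2 [34.4°–54.9°] uniform, h=30: full span → s += 30 → s = 58.0000
seg 3 [54.9°–171°] uniform, h=12: θ=105.5° here. β=50.6, B=116.1. 12·50.6/116.1 = 5.2300 → s = 63.2300

63.2300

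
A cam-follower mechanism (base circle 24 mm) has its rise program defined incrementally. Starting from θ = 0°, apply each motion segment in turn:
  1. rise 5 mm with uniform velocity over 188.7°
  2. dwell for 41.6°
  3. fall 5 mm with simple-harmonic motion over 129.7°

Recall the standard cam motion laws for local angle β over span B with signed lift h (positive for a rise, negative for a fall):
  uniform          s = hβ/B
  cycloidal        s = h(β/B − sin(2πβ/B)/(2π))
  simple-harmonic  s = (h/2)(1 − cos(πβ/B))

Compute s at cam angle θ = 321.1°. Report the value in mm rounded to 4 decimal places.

seg 1 [0°–188.7°] uniform, h=5: full span → s += 5 → s = 5.0000
seg 2 [188.7°–230.3°] dwell: s stays 5.0000
seg 3 [230.3°–360°] simple-harmonic, h=-5: θ=321.1° here. β=90.8, B=129.7. -5/2·(1 − cos(π·0.7001)) = -3.9700 → s = 1.0300

1.0300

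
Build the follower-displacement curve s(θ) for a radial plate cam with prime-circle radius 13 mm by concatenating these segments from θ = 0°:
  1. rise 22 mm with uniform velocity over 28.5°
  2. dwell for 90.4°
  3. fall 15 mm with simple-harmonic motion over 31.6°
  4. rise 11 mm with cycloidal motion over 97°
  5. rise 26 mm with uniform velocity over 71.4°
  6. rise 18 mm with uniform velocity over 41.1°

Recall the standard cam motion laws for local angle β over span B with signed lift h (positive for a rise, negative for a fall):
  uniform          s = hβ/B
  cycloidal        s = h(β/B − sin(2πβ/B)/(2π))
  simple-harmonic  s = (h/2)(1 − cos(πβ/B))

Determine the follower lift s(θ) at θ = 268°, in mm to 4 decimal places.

seg 1 [0°–28.5°] uniform, h=22: full span → s += 22 → s = 22.0000
seg 2 [28.5°–118.9°] dwell: s stays 22.0000
seg 3 [118.9°–150.5°] simple-harmonic, h=-15: full span → s += -15 → s = 7.0000
seg 4 [150.5°–247.5°] cycloidal, h=11: full span → s += 11 → s = 18.0000
seg 5 [247.5°–318.9°] uniform, h=26: θ=268° here. β=20.5, B=71.4. 26·20.5/71.4 = 7.4650 → s = 25.4650

25.4650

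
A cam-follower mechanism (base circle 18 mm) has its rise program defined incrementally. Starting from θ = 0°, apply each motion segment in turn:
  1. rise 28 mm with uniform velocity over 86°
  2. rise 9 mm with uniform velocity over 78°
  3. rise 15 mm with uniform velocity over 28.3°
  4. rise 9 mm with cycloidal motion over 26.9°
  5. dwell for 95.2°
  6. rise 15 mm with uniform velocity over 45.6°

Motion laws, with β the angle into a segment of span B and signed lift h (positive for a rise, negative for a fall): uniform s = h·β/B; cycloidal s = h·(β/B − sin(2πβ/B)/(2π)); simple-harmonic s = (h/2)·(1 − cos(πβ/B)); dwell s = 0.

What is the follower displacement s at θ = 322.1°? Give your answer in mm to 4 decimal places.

seg 1 [0°–86°] uniform, h=28: full span → s += 28 → s = 28.0000
seg 2 [86°–164°] uniform, h=9: full span → s += 9 → s = 37.0000
seg 3 [164°–192.3°] uniform, h=15: full span → s += 15 → s = 52.0000
seg 4 [192.3°–219.2°] cycloidal, h=9: full span → s += 9 → s = 61.0000
seg 5 [219.2°–314.4°] dwell: s stays 61.0000
seg 6 [314.4°–360°] uniform, h=15: θ=322.1° here. β=7.7, B=45.6. 15·7.7/45.6 = 2.5329 → s = 63.5329

63.5329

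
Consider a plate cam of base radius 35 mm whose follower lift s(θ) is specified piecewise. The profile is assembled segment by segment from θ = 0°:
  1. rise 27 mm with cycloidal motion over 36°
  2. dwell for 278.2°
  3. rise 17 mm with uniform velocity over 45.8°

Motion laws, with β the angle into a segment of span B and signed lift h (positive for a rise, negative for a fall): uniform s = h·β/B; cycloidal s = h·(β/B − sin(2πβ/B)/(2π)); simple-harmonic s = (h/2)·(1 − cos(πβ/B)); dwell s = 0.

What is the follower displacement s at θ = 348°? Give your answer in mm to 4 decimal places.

seg 1 [0°–36°] cycloidal, h=27: full span → s += 27 → s = 27.0000
seg 2 [36°–314.2°] dwell: s stays 27.0000
seg 3 [314.2°–360°] uniform, h=17: θ=348° here. β=33.8, B=45.8. 17·33.8/45.8 = 12.5459 → s = 39.5459

39.5459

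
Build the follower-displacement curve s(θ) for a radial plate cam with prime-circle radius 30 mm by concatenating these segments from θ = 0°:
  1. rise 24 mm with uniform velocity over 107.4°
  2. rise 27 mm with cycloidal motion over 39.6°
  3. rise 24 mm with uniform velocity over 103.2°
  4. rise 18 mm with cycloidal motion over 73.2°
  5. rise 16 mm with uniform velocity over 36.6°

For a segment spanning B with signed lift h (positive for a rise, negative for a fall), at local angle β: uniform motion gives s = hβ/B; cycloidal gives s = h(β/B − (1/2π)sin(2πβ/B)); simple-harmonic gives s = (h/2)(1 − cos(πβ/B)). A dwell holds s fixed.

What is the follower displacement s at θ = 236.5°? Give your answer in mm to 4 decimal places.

seg 1 [0°–107.4°] uniform, h=24: full span → s += 24 → s = 24.0000
seg 2 [107.4°–147°] cycloidal, h=27: full span → s += 27 → s = 51.0000
seg 3 [147°–250.2°] uniform, h=24: θ=236.5° here. β=89.5, B=103.2. 24·89.5/103.2 = 20.8140 → s = 71.8140

71.8140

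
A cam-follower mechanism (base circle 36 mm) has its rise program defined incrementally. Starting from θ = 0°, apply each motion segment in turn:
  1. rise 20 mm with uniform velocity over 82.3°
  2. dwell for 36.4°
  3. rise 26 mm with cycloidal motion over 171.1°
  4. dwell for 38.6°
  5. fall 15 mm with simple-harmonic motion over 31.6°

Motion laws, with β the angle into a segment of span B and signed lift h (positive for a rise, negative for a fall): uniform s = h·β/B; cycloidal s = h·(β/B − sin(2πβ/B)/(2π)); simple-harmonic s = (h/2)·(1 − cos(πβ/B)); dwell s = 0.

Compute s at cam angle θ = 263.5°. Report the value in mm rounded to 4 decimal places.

seg 1 [0°–82.3°] uniform, h=20: full span → s += 20 → s = 20.0000
seg 2 [82.3°–118.7°] dwell: s stays 20.0000
seg 3 [118.7°–289.8°] cycloidal, h=26: θ=263.5° here. β=144.8, B=171.1. 26·(0.8463 − sin(2π·0.8463)/(2π)) = 25.4070 → s = 45.4070

45.4070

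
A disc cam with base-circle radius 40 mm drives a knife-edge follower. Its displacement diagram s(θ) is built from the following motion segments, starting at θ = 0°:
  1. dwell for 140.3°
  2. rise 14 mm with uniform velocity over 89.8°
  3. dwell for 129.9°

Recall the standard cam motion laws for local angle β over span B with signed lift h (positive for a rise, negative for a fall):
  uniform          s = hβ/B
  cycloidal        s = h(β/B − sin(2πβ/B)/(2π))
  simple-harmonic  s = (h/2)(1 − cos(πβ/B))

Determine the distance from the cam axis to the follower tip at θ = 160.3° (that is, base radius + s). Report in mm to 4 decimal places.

seg 1 [0°–140.3°] dwell: s stays 0.0000
seg 2 [140.3°–230.1°] uniform, h=14: θ=160.3° here. β=20, B=89.8. 14·20/89.8 = 3.1180 → s = 3.1180
radial distance = base radius + s = 40 + 3.1180 = 43.1180

43.1180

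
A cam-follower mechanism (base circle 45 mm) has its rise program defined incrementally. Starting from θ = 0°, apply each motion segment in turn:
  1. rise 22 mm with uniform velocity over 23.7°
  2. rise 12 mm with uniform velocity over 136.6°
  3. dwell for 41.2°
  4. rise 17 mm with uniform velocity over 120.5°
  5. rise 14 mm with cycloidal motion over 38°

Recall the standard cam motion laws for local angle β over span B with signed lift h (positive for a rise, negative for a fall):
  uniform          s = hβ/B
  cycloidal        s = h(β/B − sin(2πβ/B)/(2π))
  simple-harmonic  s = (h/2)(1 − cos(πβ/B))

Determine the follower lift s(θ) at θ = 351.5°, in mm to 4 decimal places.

seg 1 [0°–23.7°] uniform, h=22: full span → s += 22 → s = 22.0000
seg 2 [23.7°–160.3°] uniform, h=12: full span → s += 12 → s = 34.0000
seg 3 [160.3°–201.5°] dwell: s stays 34.0000
seg 4 [201.5°–322°] uniform, h=17: full span → s += 17 → s = 51.0000
seg 5 [322°–360°] cycloidal, h=14: θ=351.5° here. β=29.5, B=38. 14·(0.7763 − sin(2π·0.7763)/(2π)) = 13.0662 → s = 64.0662

64.0662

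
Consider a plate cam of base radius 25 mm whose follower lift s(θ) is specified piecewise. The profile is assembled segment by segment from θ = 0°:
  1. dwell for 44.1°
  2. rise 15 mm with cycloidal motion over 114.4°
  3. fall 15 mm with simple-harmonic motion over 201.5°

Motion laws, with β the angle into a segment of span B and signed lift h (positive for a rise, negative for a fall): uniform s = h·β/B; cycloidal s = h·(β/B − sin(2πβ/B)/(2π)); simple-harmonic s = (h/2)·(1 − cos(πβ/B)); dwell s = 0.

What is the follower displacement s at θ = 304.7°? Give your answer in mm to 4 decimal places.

seg 1 [0°–44.1°] dwell: s stays 0.0000
seg 2 [44.1°–158.5°] cycloidal, h=15: full span → s += 15 → s = 15.0000
seg 3 [158.5°–360°] simple-harmonic, h=-15: θ=304.7° here. β=146.2, B=201.5. -15/2·(1 − cos(π·0.7256)) = -12.3809 → s = 2.6191

2.6191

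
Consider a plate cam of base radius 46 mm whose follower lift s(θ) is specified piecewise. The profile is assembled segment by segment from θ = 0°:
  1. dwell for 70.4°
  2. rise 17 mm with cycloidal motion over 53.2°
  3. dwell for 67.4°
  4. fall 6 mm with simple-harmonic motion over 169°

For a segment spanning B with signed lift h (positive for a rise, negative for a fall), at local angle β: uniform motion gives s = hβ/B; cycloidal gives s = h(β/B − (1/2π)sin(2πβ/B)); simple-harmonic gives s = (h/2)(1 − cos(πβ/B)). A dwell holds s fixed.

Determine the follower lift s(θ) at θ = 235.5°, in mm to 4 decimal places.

seg 1 [0°–70.4°] dwell: s stays 0.0000
seg 2 [70.4°–123.6°] cycloidal, h=17: full span → s += 17 → s = 17.0000
seg 3 [123.6°–191°] dwell: s stays 17.0000
seg 4 [191°–360°] simple-harmonic, h=-6: θ=235.5° here. β=44.5, B=169. -6/2·(1 − cos(π·0.2633)) = -0.9692 → s = 16.0308

16.0308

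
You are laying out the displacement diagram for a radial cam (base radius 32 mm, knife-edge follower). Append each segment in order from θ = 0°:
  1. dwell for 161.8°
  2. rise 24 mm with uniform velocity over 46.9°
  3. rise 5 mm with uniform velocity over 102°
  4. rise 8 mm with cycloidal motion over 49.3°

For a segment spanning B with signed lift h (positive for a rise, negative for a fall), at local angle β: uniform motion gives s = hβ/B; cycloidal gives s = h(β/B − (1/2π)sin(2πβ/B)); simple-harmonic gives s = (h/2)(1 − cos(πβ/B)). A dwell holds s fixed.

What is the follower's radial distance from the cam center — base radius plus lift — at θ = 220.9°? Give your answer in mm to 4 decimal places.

seg 1 [0°–161.8°] dwell: s stays 0.0000
seg 2 [161.8°–208.7°] uniform, h=24: full span → s += 24 → s = 24.0000
seg 3 [208.7°–310.7°] uniform, h=5: θ=220.9° here. β=12.2, B=102. 5·12.2/102 = 0.5980 → s = 24.5980
radial distance = base radius + s = 32 + 24.5980 = 56.5980

56.5980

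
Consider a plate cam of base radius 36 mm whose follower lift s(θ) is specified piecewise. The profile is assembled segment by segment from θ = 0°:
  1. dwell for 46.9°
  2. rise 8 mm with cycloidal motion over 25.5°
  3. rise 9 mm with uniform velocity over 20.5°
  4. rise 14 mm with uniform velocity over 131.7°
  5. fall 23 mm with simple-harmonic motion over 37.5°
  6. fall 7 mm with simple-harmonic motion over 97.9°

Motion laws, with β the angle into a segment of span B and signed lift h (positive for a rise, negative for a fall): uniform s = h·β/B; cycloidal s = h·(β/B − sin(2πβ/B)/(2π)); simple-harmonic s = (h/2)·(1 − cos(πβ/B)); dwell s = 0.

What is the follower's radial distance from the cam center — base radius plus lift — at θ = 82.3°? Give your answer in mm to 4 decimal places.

seg 1 [0°–46.9°] dwell: s stays 0.0000
seg 2 [46.9°–72.4°] cycloidal, h=8: full span → s += 8 → s = 8.0000
seg 3 [72.4°–92.9°] uniform, h=9: θ=82.3° here. β=9.9, B=20.5. 9·9.9/20.5 = 4.3463 → s = 12.3463
radial distance = base radius + s = 36 + 12.3463 = 48.3463

48.3463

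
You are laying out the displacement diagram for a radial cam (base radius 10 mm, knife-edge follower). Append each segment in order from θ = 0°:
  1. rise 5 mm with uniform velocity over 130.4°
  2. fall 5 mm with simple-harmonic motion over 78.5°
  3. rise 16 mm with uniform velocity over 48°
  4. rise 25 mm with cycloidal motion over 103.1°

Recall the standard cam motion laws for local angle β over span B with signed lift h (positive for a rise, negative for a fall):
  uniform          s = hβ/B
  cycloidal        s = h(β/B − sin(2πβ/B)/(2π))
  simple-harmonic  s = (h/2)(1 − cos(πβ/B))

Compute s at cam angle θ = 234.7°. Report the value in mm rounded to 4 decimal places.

seg 1 [0°–130.4°] uniform, h=5: full span → s += 5 → s = 5.0000
seg 2 [130.4°–208.9°] simple-harmonic, h=-5: full span → s += -5 → s = 0.0000
seg 3 [208.9°–256.9°] uniform, h=16: θ=234.7° here. β=25.8, B=48. 16·25.8/48 = 8.6000 → s = 8.6000

8.6000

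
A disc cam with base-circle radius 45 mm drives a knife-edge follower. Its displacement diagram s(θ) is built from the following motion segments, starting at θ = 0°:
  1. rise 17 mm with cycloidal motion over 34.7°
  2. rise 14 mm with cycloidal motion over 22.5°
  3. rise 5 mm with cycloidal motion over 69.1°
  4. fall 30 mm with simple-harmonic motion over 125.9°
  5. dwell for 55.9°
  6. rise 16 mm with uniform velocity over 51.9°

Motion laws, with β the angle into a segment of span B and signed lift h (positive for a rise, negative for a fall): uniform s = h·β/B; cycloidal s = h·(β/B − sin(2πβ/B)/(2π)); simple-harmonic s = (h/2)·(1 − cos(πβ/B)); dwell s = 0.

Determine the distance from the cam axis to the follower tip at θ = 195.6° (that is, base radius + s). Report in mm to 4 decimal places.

seg 1 [0°–34.7°] cycloidal, h=17: full span → s += 17 → s = 17.0000
seg 2 [34.7°–57.2°] cycloidal, h=14: full span → s += 14 → s = 31.0000
seg 3 [57.2°–126.3°] cycloidal, h=5: full span → s += 5 → s = 36.0000
seg 4 [126.3°–252.2°] simple-harmonic, h=-30: θ=195.6° here. β=69.3, B=125.9. -30/2·(1 − cos(π·0.5504)) = -17.3668 → s = 18.6332
radial distance = base radius + s = 45 + 18.6332 = 63.6332

63.6332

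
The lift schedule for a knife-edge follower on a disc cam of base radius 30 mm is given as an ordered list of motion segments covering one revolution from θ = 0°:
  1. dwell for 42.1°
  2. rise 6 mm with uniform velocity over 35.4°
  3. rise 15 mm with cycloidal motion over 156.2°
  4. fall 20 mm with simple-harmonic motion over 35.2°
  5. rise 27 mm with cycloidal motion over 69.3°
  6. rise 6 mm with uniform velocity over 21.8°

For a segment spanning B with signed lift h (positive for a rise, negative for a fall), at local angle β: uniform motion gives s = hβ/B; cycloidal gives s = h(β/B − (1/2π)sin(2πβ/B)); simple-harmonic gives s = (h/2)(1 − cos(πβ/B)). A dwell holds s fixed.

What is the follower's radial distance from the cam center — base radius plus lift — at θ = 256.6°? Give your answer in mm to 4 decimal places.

seg 1 [0°–42.1°] dwell: s stays 0.0000
seg 2 [42.1°–77.5°] uniform, h=6: full span → s += 6 → s = 6.0000
seg 3 [77.5°–233.7°] cycloidal, h=15: full span → s += 15 → s = 21.0000
seg 4 [233.7°–268.9°] simple-harmonic, h=-20: θ=256.6° here. β=22.9, B=35.2. -20/2·(1 − cos(π·0.6506)) = -14.5558 → s = 6.4442
radial distance = base radius + s = 30 + 6.4442 = 36.4442

36.4442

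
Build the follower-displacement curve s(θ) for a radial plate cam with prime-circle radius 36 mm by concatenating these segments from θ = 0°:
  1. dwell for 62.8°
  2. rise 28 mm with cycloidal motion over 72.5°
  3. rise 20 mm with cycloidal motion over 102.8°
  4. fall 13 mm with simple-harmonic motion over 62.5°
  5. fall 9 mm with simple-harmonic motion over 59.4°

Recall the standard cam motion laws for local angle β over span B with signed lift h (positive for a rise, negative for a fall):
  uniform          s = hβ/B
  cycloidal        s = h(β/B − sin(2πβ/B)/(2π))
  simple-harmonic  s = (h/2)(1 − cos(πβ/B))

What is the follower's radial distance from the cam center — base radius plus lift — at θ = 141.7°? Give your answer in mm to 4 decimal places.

seg 1 [0°–62.8°] dwell: s stays 0.0000
seg 2 [62.8°–135.3°] cycloidal, h=28: full span → s += 28 → s = 28.0000
seg 3 [135.3°–238.1°] cycloidal, h=20: θ=141.7° here. β=6.4, B=102.8. 20·(0.0623 − sin(2π·0.0623)/(2π)) = 0.0315 → s = 28.0315
radial distance = base radius + s = 36 + 28.0315 = 64.0315

64.0315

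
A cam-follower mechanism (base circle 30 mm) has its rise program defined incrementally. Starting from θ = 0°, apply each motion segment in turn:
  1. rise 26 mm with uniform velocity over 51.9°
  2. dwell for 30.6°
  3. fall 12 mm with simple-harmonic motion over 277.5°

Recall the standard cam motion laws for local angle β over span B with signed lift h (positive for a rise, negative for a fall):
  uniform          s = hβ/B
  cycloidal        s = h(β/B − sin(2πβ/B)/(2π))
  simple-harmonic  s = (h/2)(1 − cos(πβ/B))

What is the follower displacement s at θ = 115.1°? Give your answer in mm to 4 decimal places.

seg 1 [0°–51.9°] uniform, h=26: full span → s += 26 → s = 26.0000
seg 2 [51.9°–82.5°] dwell: s stays 26.0000
seg 3 [82.5°–360°] simple-harmonic, h=-12: θ=115.1° here. β=32.6, B=277.5. -12/2·(1 − cos(π·0.1175)) = -0.4040 → s = 25.5960

25.5960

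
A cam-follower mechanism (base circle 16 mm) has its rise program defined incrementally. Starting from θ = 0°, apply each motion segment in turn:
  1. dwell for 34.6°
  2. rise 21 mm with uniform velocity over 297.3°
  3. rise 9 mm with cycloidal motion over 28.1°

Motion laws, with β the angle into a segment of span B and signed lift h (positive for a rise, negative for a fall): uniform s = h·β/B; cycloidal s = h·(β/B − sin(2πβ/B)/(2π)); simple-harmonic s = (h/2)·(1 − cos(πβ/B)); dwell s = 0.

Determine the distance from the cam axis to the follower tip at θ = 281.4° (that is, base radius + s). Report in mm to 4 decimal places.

seg 1 [0°–34.6°] dwell: s stays 0.0000
seg 2 [34.6°–331.9°] uniform, h=21: θ=281.4° here. β=246.8, B=297.3. 21·246.8/297.3 = 17.4329 → s = 17.4329
radial distance = base radius + s = 16 + 17.4329 = 33.4329

33.4329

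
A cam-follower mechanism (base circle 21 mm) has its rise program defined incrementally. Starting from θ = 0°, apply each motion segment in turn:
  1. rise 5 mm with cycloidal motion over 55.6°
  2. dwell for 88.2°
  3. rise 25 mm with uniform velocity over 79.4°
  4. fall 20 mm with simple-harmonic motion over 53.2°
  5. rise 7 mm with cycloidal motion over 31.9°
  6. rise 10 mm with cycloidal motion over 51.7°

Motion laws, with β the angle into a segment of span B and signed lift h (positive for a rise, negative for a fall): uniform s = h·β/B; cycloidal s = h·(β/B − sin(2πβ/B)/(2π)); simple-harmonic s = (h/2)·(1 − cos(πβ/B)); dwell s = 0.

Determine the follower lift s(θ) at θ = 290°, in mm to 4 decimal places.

seg 1 [0°–55.6°] cycloidal, h=5: full span → s += 5 → s = 5.0000
seg 2 [55.6°–143.8°] dwell: s stays 5.0000
seg 3 [143.8°–223.2°] uniform, h=25: full span → s += 25 → s = 30.0000
seg 4 [223.2°–276.4°] simple-harmonic, h=-20: full span → s += -20 → s = 10.0000
seg 5 [276.4°–308.3°] cycloidal, h=7: θ=290° here. β=13.6, B=31.9. 7·(0.4263 − sin(2π·0.4263)/(2π)) = 2.4869 → s = 12.4869

12.4869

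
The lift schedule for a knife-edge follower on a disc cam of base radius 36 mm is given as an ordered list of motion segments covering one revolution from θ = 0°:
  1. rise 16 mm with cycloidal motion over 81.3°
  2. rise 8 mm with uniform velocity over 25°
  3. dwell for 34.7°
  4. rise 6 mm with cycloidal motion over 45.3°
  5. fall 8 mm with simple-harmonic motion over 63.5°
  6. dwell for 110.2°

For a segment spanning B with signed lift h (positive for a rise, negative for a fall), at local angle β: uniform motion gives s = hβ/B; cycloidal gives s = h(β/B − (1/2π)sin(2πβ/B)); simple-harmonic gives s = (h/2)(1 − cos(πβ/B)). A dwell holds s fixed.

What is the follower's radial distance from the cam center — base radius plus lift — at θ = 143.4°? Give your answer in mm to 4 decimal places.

seg 1 [0°–81.3°] cycloidal, h=16: full span → s += 16 → s = 16.0000
seg 2 [81.3°–106.3°] uniform, h=8: full span → s += 8 → s = 24.0000
seg 3 [106.3°–141°] dwell: s stays 24.0000
seg 4 [141°–186.3°] cycloidal, h=6: θ=143.4° here. β=2.4, B=45.3. 6·(0.0530 − sin(2π·0.0530)/(2π)) = 0.0058 → s = 24.0058
radial distance = base radius + s = 36 + 24.0058 = 60.0058

60.0058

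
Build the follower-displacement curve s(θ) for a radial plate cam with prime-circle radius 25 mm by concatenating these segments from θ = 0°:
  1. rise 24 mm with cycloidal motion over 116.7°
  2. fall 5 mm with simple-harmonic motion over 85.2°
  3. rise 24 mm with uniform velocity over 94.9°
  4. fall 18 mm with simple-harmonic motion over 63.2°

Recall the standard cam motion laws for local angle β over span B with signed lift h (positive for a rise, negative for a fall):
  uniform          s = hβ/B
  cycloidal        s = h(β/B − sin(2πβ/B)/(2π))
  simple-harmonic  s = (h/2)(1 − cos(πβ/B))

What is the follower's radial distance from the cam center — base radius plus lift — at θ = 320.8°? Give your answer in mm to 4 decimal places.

seg 1 [0°–116.7°] cycloidal, h=24: full span → s += 24 → s = 24.0000
seg 2 [116.7°–201.9°] simple-harmonic, h=-5: full span → s += -5 → s = 19.0000
seg 3 [201.9°–296.8°] uniform, h=24: full span → s += 24 → s = 43.0000
seg 4 [296.8°–360°] simple-harmonic, h=-18: θ=320.8° here. β=24, B=63.2. -18/2·(1 − cos(π·0.3797)) = -5.6802 → s = 37.3198
radial distance = base radius + s = 25 + 37.3198 = 62.3198

62.3198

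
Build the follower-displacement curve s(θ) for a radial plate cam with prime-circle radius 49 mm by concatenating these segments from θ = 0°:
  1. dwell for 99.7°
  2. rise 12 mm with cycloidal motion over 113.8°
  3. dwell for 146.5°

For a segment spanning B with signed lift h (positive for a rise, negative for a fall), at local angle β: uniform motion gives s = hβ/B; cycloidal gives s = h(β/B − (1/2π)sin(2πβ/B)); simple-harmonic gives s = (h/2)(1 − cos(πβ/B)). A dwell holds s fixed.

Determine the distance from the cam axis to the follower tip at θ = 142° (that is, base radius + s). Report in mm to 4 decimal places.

seg 1 [0°–99.7°] dwell: s stays 0.0000
seg 2 [99.7°–213.5°] cycloidal, h=12: θ=142° here. β=42.3, B=113.8. 12·(0.3717 − sin(2π·0.3717)/(2π)) = 3.0823 → s = 3.0823
radial distance = base radius + s = 49 + 3.0823 = 52.0823

52.0823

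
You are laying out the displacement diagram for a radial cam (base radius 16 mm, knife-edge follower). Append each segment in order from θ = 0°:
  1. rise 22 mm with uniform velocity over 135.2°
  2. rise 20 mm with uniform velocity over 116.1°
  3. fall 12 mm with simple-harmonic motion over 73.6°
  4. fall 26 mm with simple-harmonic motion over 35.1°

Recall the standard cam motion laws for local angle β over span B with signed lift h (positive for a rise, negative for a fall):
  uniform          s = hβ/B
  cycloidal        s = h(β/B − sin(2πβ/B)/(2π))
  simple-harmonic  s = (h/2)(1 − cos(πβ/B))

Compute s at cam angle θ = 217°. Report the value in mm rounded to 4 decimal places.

seg 1 [0°–135.2°] uniform, h=22: full span → s += 22 → s = 22.0000
seg 2 [135.2°–251.3°] uniform, h=20: θ=217° here. β=81.8, B=116.1. 20·81.8/116.1 = 14.0913 → s = 36.0913

36.0913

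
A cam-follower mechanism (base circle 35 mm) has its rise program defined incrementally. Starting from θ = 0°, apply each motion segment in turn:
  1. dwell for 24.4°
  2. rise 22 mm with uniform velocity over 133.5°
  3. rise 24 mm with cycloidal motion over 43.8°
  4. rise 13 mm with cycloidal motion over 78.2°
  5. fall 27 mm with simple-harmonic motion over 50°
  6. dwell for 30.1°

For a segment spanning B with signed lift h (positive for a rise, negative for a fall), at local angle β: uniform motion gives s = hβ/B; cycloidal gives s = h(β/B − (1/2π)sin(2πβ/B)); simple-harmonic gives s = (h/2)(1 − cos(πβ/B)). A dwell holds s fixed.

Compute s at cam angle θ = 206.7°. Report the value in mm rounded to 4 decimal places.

seg 1 [0°–24.4°] dwell: s stays 0.0000
seg 2 [24.4°–157.9°] uniform, h=22: full span → s += 22 → s = 22.0000
seg 3 [157.9°–201.7°] cycloidal, h=24: full span → s += 24 → s = 46.0000
seg 4 [201.7°–279.9°] cycloidal, h=13: θ=206.7° here. β=5, B=78.2. 13·(0.0639 − sin(2π·0.0639)/(2π)) = 0.0222 → s = 46.0222

46.0222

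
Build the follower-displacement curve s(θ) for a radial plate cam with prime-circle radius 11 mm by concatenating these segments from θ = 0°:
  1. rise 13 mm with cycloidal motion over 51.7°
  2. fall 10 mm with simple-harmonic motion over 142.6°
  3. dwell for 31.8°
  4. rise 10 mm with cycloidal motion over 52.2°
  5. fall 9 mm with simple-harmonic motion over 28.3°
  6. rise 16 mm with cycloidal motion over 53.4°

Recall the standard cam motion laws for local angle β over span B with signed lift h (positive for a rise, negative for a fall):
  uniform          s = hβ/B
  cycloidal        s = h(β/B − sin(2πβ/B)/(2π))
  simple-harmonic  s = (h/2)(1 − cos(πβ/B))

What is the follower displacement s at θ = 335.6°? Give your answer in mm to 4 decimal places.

seg 1 [0°–51.7°] cycloidal, h=13: full span → s += 13 → s = 13.0000
seg 2 [51.7°–194.3°] simple-harmonic, h=-10: full span → s += -10 → s = 3.0000
seg 3 [194.3°–226.1°] dwell: s stays 3.0000
seg 4 [226.1°–278.3°] cycloidal, h=10: full span → s += 10 → s = 13.0000
seg 5 [278.3°–306.6°] simple-harmonic, h=-9: full span → s += -9 → s = 4.0000
seg 6 [306.6°–360°] cycloidal, h=16: θ=335.6° here. β=29, B=53.4. 16·(0.5431 − sin(2π·0.5431)/(2π)) = 9.3699 → s = 13.3699

13.3699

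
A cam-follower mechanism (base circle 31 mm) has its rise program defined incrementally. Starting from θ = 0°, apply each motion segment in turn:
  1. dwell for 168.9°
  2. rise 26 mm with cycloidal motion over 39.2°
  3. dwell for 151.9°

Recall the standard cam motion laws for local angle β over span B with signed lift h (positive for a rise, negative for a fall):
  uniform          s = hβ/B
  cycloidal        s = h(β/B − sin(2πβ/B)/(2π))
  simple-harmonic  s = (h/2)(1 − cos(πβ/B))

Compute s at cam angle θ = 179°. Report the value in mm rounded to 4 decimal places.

seg 1 [0°–168.9°] dwell: s stays 0.0000
seg 2 [168.9°–208.1°] cycloidal, h=26: θ=179° here. β=10.1, B=39.2. 26·(0.2577 − sin(2π·0.2577)/(2π)) = 2.5657 → s = 2.5657

2.5657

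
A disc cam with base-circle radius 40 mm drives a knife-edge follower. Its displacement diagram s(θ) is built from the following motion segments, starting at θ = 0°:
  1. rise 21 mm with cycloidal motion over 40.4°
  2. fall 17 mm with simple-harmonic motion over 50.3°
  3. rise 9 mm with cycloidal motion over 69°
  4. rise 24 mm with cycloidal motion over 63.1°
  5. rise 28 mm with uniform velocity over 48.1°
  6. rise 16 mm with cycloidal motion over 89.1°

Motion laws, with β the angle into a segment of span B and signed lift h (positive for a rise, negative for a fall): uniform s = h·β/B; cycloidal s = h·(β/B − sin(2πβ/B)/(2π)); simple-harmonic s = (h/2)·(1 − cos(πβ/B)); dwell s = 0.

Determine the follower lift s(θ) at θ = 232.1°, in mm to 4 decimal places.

seg 1 [0°–40.4°] cycloidal, h=21: full span → s += 21 → s = 21.0000
seg 2 [40.4°–90.7°] simple-harmonic, h=-17: full span → s += -17 → s = 4.0000
seg 3 [90.7°–159.7°] cycloidal, h=9: full span → s += 9 → s = 13.0000
seg 4 [159.7°–222.8°] cycloidal, h=24: full span → s += 24 → s = 37.0000
seg 5 [222.8°–270.9°] uniform, h=28: θ=232.1° here. β=9.3, B=48.1. 28·9.3/48.1 = 5.4137 → s = 42.4137

42.4137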